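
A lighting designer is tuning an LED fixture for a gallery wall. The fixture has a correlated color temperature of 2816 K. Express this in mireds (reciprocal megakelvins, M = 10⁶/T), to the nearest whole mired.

M = 10⁶ / 2816 = 355.114 → 355 mireds.

355 mireds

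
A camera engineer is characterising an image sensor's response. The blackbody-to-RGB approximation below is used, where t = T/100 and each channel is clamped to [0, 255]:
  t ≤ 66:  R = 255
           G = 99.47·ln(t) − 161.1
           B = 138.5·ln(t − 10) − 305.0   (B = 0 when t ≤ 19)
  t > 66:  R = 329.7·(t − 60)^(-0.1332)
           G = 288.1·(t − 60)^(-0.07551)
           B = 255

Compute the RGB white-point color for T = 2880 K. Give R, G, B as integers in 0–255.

R=255, G=173, B=101

t = 2880/100 = 28.8; the t ≤ 66 branch applies.
R = 255 by definition for t ≤ 66.
G = 99.47·ln 28.8 − 161.1 = 99.47·3.3604 − 161.1 = 173.157.
B = 138.5·ln(28.8 − 10) − 305.0 = 138.5·ln 18.8 − 305.0 = 138.5·2.9339 − 305.0 = 101.339.
Rounded: (255, 173, 101).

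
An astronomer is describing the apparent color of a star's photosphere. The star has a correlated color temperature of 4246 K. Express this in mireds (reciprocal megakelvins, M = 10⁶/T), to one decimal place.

M = 10⁶ / 4246 = 235.516 → 235.5 mireds.

235.5 mireds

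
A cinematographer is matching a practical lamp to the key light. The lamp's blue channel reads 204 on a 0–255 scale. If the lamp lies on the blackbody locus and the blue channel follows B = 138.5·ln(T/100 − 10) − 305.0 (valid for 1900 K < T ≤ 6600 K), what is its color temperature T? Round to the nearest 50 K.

ln(t − 10) = (204 + 305.0) / 138.5 = 3.6751.
t − 10 = e^3.6751 = 39.452, so t = 49.452.
T = 100·t = 4945 K → 4950 K to the nearest 50 K.

4950 K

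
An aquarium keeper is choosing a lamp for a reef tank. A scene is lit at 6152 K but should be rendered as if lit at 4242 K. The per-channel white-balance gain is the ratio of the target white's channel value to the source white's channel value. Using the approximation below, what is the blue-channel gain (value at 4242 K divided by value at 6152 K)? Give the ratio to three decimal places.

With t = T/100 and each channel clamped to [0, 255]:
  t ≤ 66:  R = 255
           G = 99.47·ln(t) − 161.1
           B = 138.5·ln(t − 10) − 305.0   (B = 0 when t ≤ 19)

0.734

At 6152 K (t = 61.52):
  B = 138.5·ln(61.52 − 10) − 305.0 = 138.5·ln 51.52 − 305.0 = 138.5·3.9420 − 305.0 = 240.963.
At 4242 K (t = 42.42):
  B = 138.5·ln(42.42 − 10) − 305.0 = 138.5·ln 32.42 − 305.0 = 138.5·3.4788 − 305.0 = 176.810.
Gain = 176.810 / 240.963 = 0.7338 → 0.734.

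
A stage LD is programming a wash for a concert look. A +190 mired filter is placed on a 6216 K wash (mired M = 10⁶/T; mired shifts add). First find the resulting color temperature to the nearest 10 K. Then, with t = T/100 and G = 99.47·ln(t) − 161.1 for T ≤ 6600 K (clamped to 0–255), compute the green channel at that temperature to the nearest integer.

172

M_in = 10⁶/6216 = 160.88; M_out = 160.88 + (+190) = 350.88.
T_out = 10⁶/350.88 = 2850.0 K → 2850 K; t = 28.5.
G = 99.47·ln 28.5 − 161.1 = 99.47·3.3499 − 161.1 = 172.115.
Rounded: 172.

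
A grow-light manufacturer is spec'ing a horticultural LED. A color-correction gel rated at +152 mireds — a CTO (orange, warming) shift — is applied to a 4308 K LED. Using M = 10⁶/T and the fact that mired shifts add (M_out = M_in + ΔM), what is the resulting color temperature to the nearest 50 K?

M_in = 10⁶/4308 = 232.13 mireds.
M_out = 232.13 + (+152) = 384.13 mireds.
T_out = 10⁶/384.13 = 2603.3 K → 2600 K.

2600 K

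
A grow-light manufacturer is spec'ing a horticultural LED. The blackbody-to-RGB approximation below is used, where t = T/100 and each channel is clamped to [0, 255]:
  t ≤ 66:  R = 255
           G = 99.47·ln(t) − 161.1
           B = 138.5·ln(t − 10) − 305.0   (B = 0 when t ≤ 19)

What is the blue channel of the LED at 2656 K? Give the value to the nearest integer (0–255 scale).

84

t = 2656/100 = 26.56; the t ≤ 66 branch applies.
B = 138.5·ln(26.56 − 10) − 305.0 = 138.5·ln 16.56 − 305.0 = 138.5·2.8070 − 305.0 = 83.768.
Rounded: 84.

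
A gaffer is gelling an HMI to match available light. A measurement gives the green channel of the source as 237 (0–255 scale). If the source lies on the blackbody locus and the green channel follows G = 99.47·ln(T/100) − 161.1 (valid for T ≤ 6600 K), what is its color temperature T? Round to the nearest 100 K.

5500 K

ln t = (237 + 161.1) / 99.47 = 4.0022.
t = e^4.0022 = 54.719.
T = 100·t = 5472 K → 5500 K to the nearest 100 K.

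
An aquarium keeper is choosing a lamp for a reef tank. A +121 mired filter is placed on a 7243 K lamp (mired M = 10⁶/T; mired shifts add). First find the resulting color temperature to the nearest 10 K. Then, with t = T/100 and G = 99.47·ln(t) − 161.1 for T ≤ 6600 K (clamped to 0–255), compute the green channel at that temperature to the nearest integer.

202

M_in = 10⁶/7243 = 138.06; M_out = 138.06 + (+121) = 259.06.
T_out = 10⁶/259.06 = 3860.0 K → 3860 K; t = 38.6.
G = 99.47·ln 38.6 − 161.1 = 99.47·3.6533 − 161.1 = 202.289.
Rounded: 202.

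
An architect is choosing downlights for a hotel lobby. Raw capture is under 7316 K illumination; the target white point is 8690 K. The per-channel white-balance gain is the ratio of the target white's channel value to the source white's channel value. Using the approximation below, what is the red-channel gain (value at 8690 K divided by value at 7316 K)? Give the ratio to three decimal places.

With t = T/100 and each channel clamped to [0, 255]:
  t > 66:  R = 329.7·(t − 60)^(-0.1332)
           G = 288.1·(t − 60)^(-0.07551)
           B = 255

At 7316 K (t = 73.16):
  R = 329.7·(73.16 − 60)^(-0.1332) = 329.7·13.16^(-0.1332) = 329.7·0.70944 = 233.902.
At 8690 K (t = 86.9):
  R = 329.7·(86.9 − 60)^(-0.1332) = 329.7·26.9^(-0.1332) = 329.7·0.64500 = 212.655.
Gain = 212.655 / 233.902 = 0.9092 → 0.909.

0.909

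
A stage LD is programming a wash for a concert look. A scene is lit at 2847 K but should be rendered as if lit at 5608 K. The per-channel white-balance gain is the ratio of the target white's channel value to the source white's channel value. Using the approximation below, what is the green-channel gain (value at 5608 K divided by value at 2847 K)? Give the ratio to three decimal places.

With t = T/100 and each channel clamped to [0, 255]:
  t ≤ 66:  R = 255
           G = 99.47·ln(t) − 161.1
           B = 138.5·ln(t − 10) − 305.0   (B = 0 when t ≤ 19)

1.392

At 2847 K (t = 28.47):
  G = 99.47·ln 28.47 − 161.1 = 99.47·3.3489 − 161.1 = 172.010.
At 5608 K (t = 56.08):
  G = 99.47·ln 56.08 − 161.1 = 99.47·4.0268 − 161.1 = 239.444.
Gain = 239.444 / 172.010 = 1.3920 → 1.392.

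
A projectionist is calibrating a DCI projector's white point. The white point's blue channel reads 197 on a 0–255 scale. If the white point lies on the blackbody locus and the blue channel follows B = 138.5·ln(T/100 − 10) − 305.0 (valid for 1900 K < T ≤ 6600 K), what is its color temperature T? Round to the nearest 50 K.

ln(t − 10) = (197 + 305.0) / 138.5 = 3.6245.
t − 10 = e^3.6245 = 37.508, so t = 47.508.
T = 100·t = 4751 K → 4750 K to the nearest 50 K.

4750 K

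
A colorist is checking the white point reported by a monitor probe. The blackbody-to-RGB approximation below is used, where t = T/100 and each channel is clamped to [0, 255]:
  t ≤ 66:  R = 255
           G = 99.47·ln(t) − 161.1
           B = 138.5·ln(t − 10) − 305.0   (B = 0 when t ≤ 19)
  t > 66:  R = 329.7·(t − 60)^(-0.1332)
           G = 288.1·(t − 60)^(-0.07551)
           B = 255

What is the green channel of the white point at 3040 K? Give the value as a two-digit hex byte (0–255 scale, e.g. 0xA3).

0xB3

t = 3040/100 = 30.4; the t ≤ 66 branch applies.
G = 99.47·ln 30.4 − 161.1 = 99.47·3.4144 − 161.1 = 178.535.
Rounded: 179; in hex, 0xB3.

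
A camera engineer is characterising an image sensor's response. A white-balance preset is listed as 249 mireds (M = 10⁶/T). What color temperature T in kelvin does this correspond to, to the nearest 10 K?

T = 10⁶ / 249 = 4016.06 K → 4020 K.

4020 K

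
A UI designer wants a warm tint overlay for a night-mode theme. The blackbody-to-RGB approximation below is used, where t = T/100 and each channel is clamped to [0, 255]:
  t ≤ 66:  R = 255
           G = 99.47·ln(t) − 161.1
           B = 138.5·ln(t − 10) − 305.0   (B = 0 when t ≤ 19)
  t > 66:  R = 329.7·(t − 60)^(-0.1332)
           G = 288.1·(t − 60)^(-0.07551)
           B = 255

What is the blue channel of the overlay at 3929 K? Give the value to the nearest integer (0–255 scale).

t = 3929/100 = 39.29; the t ≤ 66 branch applies.
B = 138.5·ln(39.29 − 10) − 305.0 = 138.5·ln 29.29 − 305.0 = 138.5·3.3772 − 305.0 = 162.749.
Rounded: 163.

163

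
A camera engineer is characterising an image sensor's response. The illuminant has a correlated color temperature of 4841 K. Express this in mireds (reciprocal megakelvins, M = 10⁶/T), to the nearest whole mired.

207 mireds

M = 10⁶ / 4841 = 206.569 → 207 mireds.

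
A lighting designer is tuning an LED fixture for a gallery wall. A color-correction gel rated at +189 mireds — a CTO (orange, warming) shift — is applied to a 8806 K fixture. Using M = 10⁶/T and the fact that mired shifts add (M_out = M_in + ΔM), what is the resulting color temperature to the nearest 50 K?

3300 K

M_in = 10⁶/8806 = 113.56 mireds.
M_out = 113.56 + (+189) = 302.56 mireds.
T_out = 10⁶/302.56 = 3305.1 K → 3300 K.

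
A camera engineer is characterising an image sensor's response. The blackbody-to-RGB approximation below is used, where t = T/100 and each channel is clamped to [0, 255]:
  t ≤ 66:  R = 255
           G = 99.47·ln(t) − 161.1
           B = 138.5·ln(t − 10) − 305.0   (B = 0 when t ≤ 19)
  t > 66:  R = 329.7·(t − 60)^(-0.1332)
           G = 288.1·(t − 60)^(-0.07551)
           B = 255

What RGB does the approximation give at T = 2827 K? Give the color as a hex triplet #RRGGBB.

t = 2827/100 = 28.27; the t ≤ 66 branch applies.
R = 255 by definition for t ≤ 66.
G = 99.47·ln 28.27 − 161.1 = 99.47·3.3418 − 161.1 = 171.309.
B = 138.5·ln(28.27 − 10) − 305.0 = 138.5·ln 18.27 − 305.0 = 138.5·2.9053 − 305.0 = 97.379.
Rounded: (255, 171, 97).
In hex: #FFAB61.

#FFAB61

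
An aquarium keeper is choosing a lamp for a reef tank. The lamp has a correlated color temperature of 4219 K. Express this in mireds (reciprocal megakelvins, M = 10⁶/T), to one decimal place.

237.0 mireds

M = 10⁶ / 4219 = 237.023 → 237.0 mireds.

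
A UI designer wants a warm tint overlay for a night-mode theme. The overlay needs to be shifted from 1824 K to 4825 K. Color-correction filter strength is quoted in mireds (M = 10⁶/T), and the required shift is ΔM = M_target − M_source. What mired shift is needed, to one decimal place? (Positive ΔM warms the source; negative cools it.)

-341.0 mireds

M_source = 10⁶/1824 = 548.246; M_target = 10⁶/4825 = 207.254.
ΔM = 207.254 − 548.246 = -340.992 → -341.0 mireds, a cooling shift.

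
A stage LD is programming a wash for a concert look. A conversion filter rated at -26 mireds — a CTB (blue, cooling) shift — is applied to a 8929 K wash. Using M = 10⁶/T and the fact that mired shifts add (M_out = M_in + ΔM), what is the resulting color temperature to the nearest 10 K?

M_in = 10⁶/8929 = 111.99 mireds.
M_out = 111.99 + (-26) = 85.99 mireds.
T_out = 10⁶/85.99 = 11628.6 K → 11630 K.

11630 K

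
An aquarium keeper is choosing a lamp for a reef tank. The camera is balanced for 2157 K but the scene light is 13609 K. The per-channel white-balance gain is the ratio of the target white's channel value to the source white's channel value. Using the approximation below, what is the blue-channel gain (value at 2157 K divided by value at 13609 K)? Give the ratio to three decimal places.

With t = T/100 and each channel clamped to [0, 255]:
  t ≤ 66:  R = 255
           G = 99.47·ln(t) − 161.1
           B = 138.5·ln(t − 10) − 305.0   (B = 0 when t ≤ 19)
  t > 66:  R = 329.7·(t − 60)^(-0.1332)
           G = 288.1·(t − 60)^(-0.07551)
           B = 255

0.134

At 13609 K (t = 136.09):
  B = 255 by definition for t > 66.
At 2157 K (t = 21.57):
  B = 138.5·ln(21.57 − 10) − 305.0 = 138.5·ln 11.57 − 305.0 = 138.5·2.4484 − 305.0 = 34.106.
Gain = 34.106 / 255.000 = 0.1337 → 0.134.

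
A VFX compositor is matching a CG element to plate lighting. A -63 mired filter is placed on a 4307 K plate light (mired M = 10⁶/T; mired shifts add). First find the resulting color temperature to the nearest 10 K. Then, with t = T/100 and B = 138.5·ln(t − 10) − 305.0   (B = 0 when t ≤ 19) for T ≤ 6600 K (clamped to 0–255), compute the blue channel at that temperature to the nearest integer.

234

M_in = 10⁶/4307 = 232.18; M_out = 232.18 + (-63) = 169.18.
T_out = 10⁶/169.18 = 5910.9 K → 5910 K; t = 59.1.
B = 138.5·ln(59.1 − 10) − 305.0 = 138.5·ln 49.1 − 305.0 = 138.5·3.8939 − 305.0 = 234.299.
Rounded: 234.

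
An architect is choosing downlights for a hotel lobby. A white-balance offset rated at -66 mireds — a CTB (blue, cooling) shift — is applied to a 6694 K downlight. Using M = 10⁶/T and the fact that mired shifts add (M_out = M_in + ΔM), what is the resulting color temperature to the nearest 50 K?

M_in = 10⁶/6694 = 149.39 mireds.
M_out = 149.39 + (-66) = 83.39 mireds.
T_out = 10⁶/83.39 = 11992.2 K → 12000 K.

12000 K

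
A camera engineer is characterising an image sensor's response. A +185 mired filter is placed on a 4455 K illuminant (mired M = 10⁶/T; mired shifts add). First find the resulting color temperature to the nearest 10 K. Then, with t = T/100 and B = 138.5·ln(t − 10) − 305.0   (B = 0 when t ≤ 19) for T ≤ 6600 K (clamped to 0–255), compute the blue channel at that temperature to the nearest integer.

M_in = 10⁶/4455 = 224.47; M_out = 224.47 + (+185) = 409.47.
T_out = 10⁶/409.47 = 2442.2 K → 2440 K; t = 24.4.
B = 138.5·ln(24.4 − 10) − 305.0 = 138.5·ln 14.4 − 305.0 = 138.5·2.6672 − 305.0 = 64.411.
Rounded: 64.

64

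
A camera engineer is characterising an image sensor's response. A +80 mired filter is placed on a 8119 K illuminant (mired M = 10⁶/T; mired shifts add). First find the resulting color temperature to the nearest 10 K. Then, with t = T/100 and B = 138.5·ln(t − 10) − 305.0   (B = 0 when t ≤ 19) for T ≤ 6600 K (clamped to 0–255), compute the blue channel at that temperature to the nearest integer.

203

M_in = 10⁶/8119 = 123.17; M_out = 123.17 + (+80) = 203.17.
T_out = 10⁶/203.17 = 4922.0 K → 4920 K; t = 49.2.
B = 138.5·ln(49.2 − 10) − 305.0 = 138.5·ln 39.2 − 305.0 = 138.5·3.6687 − 305.0 = 203.112.
Rounded: 203.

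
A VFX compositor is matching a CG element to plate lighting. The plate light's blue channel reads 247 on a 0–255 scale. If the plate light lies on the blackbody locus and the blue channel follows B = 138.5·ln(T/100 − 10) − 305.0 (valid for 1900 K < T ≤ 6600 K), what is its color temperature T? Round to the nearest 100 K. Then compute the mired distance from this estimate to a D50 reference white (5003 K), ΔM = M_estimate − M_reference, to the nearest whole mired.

-44 mireds

ln(t − 10) = (247 + 305.0) / 138.5 = 3.9856.
t − 10 = e^3.9856 = 53.815, so t = 63.815.
T = 100·t = 6382 K → 6400 K to the nearest 100 K.
M_estimate = 10⁶/6400 = 156.25; M_reference = 10⁶/5003 = 199.88.
ΔM = 156.25 − 199.88 = -43.63 → -44 mireds.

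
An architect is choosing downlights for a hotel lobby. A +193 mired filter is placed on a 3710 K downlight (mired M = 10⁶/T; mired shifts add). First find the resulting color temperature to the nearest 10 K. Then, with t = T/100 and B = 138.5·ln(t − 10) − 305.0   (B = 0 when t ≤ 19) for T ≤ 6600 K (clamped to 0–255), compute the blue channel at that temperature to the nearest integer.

34

M_in = 10⁶/3710 = 269.54; M_out = 269.54 + (+193) = 462.54.
T_out = 10⁶/462.54 = 2162.0 K → 2160 K; t = 21.6.
B = 138.5·ln(21.6 − 10) − 305.0 = 138.5·ln 11.6 − 305.0 = 138.5·2.4510 − 305.0 = 34.464.
Rounded: 34.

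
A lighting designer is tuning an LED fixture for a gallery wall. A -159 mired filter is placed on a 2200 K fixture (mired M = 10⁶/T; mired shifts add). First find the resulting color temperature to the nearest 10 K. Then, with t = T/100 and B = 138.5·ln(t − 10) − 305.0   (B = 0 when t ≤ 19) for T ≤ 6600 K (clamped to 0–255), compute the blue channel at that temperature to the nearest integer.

M_in = 10⁶/2200 = 454.55; M_out = 454.55 + (-159) = 295.55.
T_out = 10⁶/295.55 = 3383.6 K → 3380 K; t = 33.8.
B = 138.5·ln(33.8 − 10) − 305.0 = 138.5·ln 23.8 − 305.0 = 138.5·3.1697 − 305.0 = 134.001.
Rounded: 134.

134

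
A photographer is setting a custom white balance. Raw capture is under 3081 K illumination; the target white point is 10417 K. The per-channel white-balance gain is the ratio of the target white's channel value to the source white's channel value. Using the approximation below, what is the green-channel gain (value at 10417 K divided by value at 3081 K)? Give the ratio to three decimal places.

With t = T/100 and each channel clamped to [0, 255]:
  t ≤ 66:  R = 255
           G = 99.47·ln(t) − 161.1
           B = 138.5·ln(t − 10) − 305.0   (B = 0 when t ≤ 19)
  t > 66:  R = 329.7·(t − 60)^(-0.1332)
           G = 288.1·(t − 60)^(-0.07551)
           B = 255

At 3081 K (t = 30.81):
  G = 99.47·ln 30.81 − 161.1 = 99.47·3.4278 − 161.1 = 179.867.
At 10417 K (t = 104.17):
  G = 288.1·(104.17 − 60)^(-0.07551) = 288.1·44.17^(-0.07551) = 288.1·0.75124 = 216.431.
Gain = 216.431 / 179.867 = 1.2033 → 1.203.

1.203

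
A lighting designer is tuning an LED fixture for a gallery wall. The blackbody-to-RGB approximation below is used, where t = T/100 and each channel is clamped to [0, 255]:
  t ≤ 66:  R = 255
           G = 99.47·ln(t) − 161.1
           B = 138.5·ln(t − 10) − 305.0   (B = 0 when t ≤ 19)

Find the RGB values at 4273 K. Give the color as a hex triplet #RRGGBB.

t = 4273/100 = 42.73; the t ≤ 66 branch applies.
R = 255 by definition for t ≤ 66.
G = 99.47·ln 42.73 − 161.1 = 99.47·3.7549 − 161.1 = 212.400.
B = 138.5·ln(42.73 − 10) − 305.0 = 138.5·ln 32.73 − 305.0 = 138.5·3.4883 − 305.0 = 178.128.
Rounded: (255, 212, 178).
In hex: #FFD4B2.

#FFD4B2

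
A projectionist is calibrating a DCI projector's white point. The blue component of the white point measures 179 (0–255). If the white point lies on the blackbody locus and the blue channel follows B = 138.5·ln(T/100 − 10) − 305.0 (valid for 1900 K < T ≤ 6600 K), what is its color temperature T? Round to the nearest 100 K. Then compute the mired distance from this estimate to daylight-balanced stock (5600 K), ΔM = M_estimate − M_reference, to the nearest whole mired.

ln(t − 10) = (179 + 305.0) / 138.5 = 3.4946.
t − 10 = e^3.4946 = 32.937, so t = 42.937.
T = 100·t = 4294 K → 4300 K to the nearest 100 K.
M_estimate = 10⁶/4300 = 232.56; M_reference = 10⁶/5600 = 178.57.
ΔM = 232.56 − 178.57 = 53.99 → +54 mireds.

+54 mireds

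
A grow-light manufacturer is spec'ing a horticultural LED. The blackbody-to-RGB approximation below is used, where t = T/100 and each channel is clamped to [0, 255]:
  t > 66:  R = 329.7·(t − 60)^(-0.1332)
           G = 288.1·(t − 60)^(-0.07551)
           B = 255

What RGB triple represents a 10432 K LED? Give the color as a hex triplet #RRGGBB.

#C7D8FF

t = 10432/100 = 104.32; the t > 66 branch applies.
R = 329.7·(104.32 − 60)^(-0.1332) = 329.7·44.32^(-0.1332) = 329.7·0.60349 = 198.972.
G = 288.1·(104.32 − 60)^(-0.07551) = 288.1·44.32^(-0.07551) = 288.1·0.75104 = 216.376.
B = 255 by definition for t > 66.
Rounded: (199, 216, 255).
In hex: #C7D8FF.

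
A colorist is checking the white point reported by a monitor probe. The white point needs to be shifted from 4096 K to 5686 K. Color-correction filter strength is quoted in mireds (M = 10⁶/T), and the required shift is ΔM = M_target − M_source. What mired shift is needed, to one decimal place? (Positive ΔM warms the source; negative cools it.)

-68.3 mireds

M_source = 10⁶/4096 = 244.141; M_target = 10⁶/5686 = 175.871.
ΔM = 175.871 − 244.141 = -68.270 → -68.3 mireds, a cooling shift.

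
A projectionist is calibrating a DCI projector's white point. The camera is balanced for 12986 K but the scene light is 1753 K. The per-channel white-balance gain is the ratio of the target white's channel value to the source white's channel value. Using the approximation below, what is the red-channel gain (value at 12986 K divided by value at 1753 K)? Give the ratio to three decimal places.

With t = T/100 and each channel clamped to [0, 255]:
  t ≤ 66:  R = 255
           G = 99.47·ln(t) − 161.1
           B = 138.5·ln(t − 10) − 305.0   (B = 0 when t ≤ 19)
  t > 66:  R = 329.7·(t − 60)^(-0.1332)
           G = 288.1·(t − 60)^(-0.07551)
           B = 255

At 1753 K (t = 17.53):
  R = 255 by definition for t ≤ 66.
At 12986 K (t = 129.86):
  R = 329.7·(129.86 − 60)^(-0.1332) = 329.7·69.86^(-0.1332) = 329.7·0.56800 = 187.270.
Gain = 187.270 / 255.000 = 0.7344 → 0.734.

0.734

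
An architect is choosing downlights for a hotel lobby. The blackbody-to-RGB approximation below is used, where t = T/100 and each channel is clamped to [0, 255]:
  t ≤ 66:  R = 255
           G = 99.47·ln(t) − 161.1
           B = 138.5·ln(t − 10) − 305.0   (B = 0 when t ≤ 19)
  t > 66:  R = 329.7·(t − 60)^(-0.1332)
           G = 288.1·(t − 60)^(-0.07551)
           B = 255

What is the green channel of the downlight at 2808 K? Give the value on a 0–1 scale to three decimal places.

t = 2808/100 = 28.08; the t ≤ 66 branch applies.
G = 99.47·ln 28.08 − 161.1 = 99.47·3.3351 − 161.1 = 170.638.
On a 0–1 scale: 170.638/255 = 0.6692 → 0.669.

0.669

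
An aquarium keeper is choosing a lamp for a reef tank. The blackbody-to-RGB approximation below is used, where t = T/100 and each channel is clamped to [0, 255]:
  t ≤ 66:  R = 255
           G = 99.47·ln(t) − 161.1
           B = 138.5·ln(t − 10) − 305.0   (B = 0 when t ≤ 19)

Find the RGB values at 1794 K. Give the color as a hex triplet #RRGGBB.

#FF7E00

t = 1794/100 = 17.94; the t ≤ 66 branch applies.
R = 255 by definition for t ≤ 66.
G = 99.47·ln 17.94 − 161.1 = 99.47·2.8870 − 161.1 = 126.073.
t = 17.94 ≤ 19, so B = 0.
Rounded: (255, 126, 0).
In hex: #FF7E00.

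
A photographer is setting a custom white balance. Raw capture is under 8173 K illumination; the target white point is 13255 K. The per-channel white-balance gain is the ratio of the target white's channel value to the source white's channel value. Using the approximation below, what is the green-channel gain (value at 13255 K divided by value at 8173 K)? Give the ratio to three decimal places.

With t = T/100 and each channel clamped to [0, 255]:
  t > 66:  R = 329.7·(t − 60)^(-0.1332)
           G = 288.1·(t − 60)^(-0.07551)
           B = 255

At 8173 K (t = 81.73):
  G = 288.1·(81.73 − 60)^(-0.07551) = 288.1·21.73^(-0.07551) = 288.1·0.79257 = 228.340.
At 13255 K (t = 132.55):
  G = 288.1·(132.55 − 60)^(-0.07551) = 288.1·72.55^(-0.07551) = 288.1·0.72361 = 208.471.
Gain = 208.471 / 228.340 = 0.9130 → 0.913.

0.913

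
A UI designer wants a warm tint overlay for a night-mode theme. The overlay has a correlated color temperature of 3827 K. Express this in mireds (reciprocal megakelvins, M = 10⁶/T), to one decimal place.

M = 10⁶ / 3827 = 261.301 → 261.3 mireds.

261.3 mireds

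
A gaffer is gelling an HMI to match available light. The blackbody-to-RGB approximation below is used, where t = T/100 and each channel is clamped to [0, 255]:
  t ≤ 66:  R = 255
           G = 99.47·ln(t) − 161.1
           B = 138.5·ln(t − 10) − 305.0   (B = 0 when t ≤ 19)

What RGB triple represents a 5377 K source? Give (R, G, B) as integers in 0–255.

(255, 235, 218)

t = 5377/100 = 53.77; the t ≤ 66 branch applies.
R = 255 by definition for t ≤ 66.
G = 99.47·ln 53.77 − 161.1 = 99.47·3.9847 − 161.1 = 235.260.
B = 138.5·ln(53.77 − 10) − 305.0 = 138.5·ln 43.77 − 305.0 = 138.5·3.7789 − 305.0 = 218.384.
Rounded: (255, 235, 218).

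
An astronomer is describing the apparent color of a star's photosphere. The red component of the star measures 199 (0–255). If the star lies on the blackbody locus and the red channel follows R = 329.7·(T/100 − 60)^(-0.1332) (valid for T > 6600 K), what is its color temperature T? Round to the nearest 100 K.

(t − 60)^(-0.1332) = 199/329.7 = 0.60358.
t − 60 = 0.60358^(1/-0.1332) = 0.60358^(-7.508) = 44.273, so t = 104.273.
T = 100·t = 10427 K → 10400 K to the nearest 100 K.

10400 K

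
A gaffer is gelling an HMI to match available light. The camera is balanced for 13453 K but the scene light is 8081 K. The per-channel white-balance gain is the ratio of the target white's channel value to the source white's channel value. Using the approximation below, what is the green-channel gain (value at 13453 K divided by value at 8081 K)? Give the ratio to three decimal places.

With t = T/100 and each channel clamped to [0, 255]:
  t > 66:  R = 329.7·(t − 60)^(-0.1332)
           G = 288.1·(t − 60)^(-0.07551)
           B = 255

At 8081 K (t = 80.81):
  G = 288.1·(80.81 − 60)^(-0.07551) = 288.1·20.81^(-0.07551) = 288.1·0.79517 = 229.087.
At 13453 K (t = 134.53):
  G = 288.1·(134.53 − 60)^(-0.07551) = 288.1·74.53^(-0.07551) = 288.1·0.72214 = 208.048.
Gain = 208.048 / 229.087 = 0.9082 → 0.908.

0.908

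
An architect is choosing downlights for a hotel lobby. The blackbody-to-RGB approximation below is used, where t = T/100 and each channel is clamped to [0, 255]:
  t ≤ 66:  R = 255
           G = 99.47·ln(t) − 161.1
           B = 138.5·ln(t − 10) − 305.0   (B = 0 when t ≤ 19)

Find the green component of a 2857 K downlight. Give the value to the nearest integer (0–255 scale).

172

t = 2857/100 = 28.57; the t ≤ 66 branch applies.
G = 99.47·ln 28.57 − 161.1 = 99.47·3.3524 − 161.1 = 172.359.
Rounded: 172.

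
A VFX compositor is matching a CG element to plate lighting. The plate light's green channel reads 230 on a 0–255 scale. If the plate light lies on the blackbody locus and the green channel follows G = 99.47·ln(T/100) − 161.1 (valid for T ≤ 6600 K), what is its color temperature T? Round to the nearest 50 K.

ln t = (230 + 161.1) / 99.47 = 3.9318.
t = e^3.9318 = 51.001.
T = 100·t = 5100 K → 5100 K to the nearest 50 K.

5100 K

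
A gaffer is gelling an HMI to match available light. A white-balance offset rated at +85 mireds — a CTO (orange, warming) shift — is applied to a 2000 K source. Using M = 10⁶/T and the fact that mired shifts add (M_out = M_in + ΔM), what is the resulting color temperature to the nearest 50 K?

1700 K

M_in = 10⁶/2000 = 500.00 mireds.
M_out = 500.00 + (+85) = 585.00 mireds.
T_out = 10⁶/585.00 = 1709.4 K → 1700 K.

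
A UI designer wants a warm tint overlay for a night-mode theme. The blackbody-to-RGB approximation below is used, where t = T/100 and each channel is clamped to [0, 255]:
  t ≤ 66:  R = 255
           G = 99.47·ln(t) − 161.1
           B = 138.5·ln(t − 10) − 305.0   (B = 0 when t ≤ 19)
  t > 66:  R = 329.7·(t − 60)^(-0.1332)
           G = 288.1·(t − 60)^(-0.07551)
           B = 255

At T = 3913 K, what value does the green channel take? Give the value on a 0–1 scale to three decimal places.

t = 3913/100 = 39.13; the t ≤ 66 branch applies.
G = 99.47·ln 39.13 − 161.1 = 99.47·3.6669 − 161.1 = 203.645.
On a 0–1 scale: 203.645/255 = 0.7986 → 0.799.

0.799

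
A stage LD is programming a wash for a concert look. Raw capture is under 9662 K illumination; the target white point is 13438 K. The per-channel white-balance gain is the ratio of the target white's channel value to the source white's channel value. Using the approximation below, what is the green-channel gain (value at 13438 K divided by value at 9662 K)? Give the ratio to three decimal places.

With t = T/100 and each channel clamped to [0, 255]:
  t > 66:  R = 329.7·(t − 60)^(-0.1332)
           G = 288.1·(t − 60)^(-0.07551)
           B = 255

At 9662 K (t = 96.62):
  G = 288.1·(96.62 − 60)^(-0.07551) = 288.1·36.62^(-0.07551) = 288.1·0.76195 = 219.516.
At 13438 K (t = 134.38):
  G = 288.1·(134.38 − 60)^(-0.07551) = 288.1·74.38^(-0.07551) = 288.1·0.72225 = 208.080.
Gain = 208.080 / 219.516 = 0.9479 → 0.948.

0.948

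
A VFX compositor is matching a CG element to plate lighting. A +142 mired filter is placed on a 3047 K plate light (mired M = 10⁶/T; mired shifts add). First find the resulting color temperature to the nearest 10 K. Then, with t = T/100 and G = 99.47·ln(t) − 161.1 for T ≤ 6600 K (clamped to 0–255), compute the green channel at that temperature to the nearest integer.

143

M_in = 10⁶/3047 = 328.19; M_out = 328.19 + (+142) = 470.19.
T_out = 10⁶/470.19 = 2126.8 K → 2130 K; t = 21.3.
G = 99.47·ln 21.3 − 161.1 = 99.47·3.0587 − 161.1 = 143.150.
Rounded: 143.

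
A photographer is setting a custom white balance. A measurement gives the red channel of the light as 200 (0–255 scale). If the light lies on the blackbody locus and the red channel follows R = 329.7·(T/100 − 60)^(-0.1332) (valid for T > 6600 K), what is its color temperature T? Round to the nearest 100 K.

(t − 60)^(-0.1332) = 200/329.7 = 0.60661.
t − 60 = 0.60661^(1/-0.1332) = 0.60661^(-7.508) = 42.638, so t = 102.638.
T = 100·t = 10264 K → 10300 K to the nearest 100 K.

10300 K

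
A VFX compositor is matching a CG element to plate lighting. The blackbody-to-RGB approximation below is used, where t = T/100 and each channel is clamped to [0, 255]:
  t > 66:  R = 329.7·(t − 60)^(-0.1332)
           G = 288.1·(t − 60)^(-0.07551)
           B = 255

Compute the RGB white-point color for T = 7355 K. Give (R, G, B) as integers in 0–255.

t = 7355/100 = 73.55; the t > 66 branch applies.
R = 329.7·(73.55 − 60)^(-0.1332) = 329.7·13.55^(-0.1332) = 329.7·0.70668 = 232.994.
G = 288.1·(73.55 − 60)^(-0.07551) = 288.1·13.55^(-0.07551) = 288.1·0.82135 = 236.630.
B = 255 by definition for t > 66.
Rounded: (233, 237, 255).

(233, 237, 255)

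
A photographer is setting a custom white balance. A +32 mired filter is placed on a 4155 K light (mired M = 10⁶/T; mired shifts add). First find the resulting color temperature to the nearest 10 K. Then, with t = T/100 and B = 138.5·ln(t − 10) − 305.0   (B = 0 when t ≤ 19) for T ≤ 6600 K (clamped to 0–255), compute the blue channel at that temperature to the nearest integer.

150

M_in = 10⁶/4155 = 240.67; M_out = 240.67 + (+32) = 272.67.
T_out = 10⁶/272.67 = 3667.4 K → 3670 K; t = 36.7.
B = 138.5·ln(36.7 − 10) − 305.0 = 138.5·ln 26.7 − 305.0 = 138.5·3.2847 − 305.0 = 149.926.
Rounded: 150.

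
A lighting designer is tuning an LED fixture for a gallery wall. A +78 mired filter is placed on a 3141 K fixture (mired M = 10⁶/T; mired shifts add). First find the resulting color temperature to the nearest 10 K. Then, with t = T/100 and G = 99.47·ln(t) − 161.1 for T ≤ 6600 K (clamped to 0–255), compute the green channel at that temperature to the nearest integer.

M_in = 10⁶/3141 = 318.37; M_out = 318.37 + (+78) = 396.37.
T_out = 10⁶/396.37 = 2522.9 K → 2520 K; t = 25.2.
G = 99.47·ln 25.2 − 161.1 = 99.47·3.2268 − 161.1 = 159.874.
Rounded: 160.

160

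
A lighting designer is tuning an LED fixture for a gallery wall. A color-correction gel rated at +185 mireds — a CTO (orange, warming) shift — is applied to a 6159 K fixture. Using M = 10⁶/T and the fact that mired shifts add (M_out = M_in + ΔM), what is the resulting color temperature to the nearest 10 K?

M_in = 10⁶/6159 = 162.36 mireds.
M_out = 162.36 + (+185) = 347.36 mireds.
T_out = 10⁶/347.36 = 2878.8 K → 2880 K.

2880 K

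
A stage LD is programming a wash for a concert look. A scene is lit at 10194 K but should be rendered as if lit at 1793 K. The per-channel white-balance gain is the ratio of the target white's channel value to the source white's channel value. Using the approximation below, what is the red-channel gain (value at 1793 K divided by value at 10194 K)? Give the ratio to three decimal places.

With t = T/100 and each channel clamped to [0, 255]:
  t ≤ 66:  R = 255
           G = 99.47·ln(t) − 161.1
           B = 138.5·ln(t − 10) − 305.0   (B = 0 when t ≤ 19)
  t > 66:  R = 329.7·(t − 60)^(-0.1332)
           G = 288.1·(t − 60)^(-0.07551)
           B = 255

1.272

At 10194 K (t = 101.94):
  R = 329.7·(101.94 − 60)^(-0.1332) = 329.7·41.94^(-0.1332) = 329.7·0.60795 = 200.440.
At 1793 K (t = 17.93):
  R = 255 by definition for t ≤ 66.
Gain = 255.000 / 200.440 = 1.2722 → 1.272.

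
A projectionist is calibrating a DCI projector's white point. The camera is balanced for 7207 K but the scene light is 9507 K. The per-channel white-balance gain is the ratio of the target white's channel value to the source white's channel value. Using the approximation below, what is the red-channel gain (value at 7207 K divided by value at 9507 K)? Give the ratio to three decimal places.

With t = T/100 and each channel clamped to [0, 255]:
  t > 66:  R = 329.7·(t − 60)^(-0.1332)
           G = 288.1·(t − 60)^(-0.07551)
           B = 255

1.153

At 9507 K (t = 95.07):
  R = 329.7·(95.07 − 60)^(-0.1332) = 329.7·35.07^(-0.1332) = 329.7·0.62261 = 205.274.
At 7207 K (t = 72.07):
  R = 329.7·(72.07 − 60)^(-0.1332) = 329.7·12.07^(-0.1332) = 329.7·0.71766 = 236.611.
Gain = 236.611 / 205.274 = 1.1527 → 1.153.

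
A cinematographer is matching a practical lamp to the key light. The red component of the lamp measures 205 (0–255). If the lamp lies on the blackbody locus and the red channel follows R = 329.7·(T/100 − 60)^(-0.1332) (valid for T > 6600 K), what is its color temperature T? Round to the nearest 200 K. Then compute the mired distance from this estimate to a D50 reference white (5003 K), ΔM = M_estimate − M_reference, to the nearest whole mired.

-96 mireds

(t − 60)^(-0.1332) = 205/329.7 = 0.62178.
t − 60 = 0.62178^(1/-0.1332) = 0.62178^(-7.508) = 35.423, so t = 95.423.
T = 100·t = 9542 K → 9600 K to the nearest 200 K.
M_estimate = 10⁶/9600 = 104.17; M_reference = 10⁶/5003 = 199.88.
ΔM = 104.17 − 199.88 = -95.71 → -96 mireds.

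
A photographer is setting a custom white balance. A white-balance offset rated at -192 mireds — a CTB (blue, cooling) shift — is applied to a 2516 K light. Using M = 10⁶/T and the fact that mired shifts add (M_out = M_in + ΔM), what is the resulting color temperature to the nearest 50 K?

M_in = 10⁶/2516 = 397.46 mireds.
M_out = 397.46 + (-192) = 205.46 mireds.
T_out = 10⁶/205.46 = 4867.2 K → 4850 K.

4850 K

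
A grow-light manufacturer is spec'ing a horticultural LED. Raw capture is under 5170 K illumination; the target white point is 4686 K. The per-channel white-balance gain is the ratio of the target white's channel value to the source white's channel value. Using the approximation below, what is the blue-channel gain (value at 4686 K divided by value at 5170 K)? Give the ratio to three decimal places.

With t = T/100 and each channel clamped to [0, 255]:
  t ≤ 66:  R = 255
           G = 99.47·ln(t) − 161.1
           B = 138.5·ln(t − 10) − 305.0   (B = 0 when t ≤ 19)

0.919

At 5170 K (t = 51.7):
  B = 138.5·ln(51.7 − 10) − 305.0 = 138.5·ln 41.7 − 305.0 = 138.5·3.7305 − 305.0 = 211.674.
At 4686 K (t = 46.86):
  B = 138.5·ln(46.86 − 10) − 305.0 = 138.5·ln 36.86 − 305.0 = 138.5·3.6071 − 305.0 = 194.587.
Gain = 194.587 / 211.674 = 0.9193 → 0.919.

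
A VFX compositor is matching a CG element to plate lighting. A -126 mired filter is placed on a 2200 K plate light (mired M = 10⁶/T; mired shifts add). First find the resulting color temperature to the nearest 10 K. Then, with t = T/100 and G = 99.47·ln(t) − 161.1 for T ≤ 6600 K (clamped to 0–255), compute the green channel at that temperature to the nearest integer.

M_in = 10⁶/2200 = 454.55; M_out = 454.55 + (-126) = 328.55.
T_out = 10⁶/328.55 = 3043.7 K → 3040 K; t = 30.4.
G = 99.47·ln 30.4 − 161.1 = 99.47·3.4144 − 161.1 = 178.535.
Rounded: 179.

179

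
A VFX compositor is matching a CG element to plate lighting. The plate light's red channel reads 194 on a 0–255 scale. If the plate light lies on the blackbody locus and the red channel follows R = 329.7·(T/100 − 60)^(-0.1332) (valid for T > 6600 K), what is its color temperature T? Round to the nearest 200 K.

(t − 60)^(-0.1332) = 194/329.7 = 0.58841.
t − 60 = 0.58841^(1/-0.1332) = 0.58841^(-7.508) = 53.593, so t = 113.593.
T = 100·t = 11359 K → 11400 K to the nearest 200 K.

11400 K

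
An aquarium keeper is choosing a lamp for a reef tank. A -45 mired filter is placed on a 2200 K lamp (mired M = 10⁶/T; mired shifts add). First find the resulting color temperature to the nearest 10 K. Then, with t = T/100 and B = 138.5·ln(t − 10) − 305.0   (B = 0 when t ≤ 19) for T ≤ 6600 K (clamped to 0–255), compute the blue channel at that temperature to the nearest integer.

M_in = 10⁶/2200 = 454.55; M_out = 454.55 + (-45) = 409.55.
T_out = 10⁶/409.55 = 2441.7 K → 2440 K; t = 24.4.
B = 138.5·ln(24.4 − 10) − 305.0 = 138.5·ln 14.4 − 305.0 = 138.5·2.6672 − 305.0 = 64.411.
Rounded: 64.

64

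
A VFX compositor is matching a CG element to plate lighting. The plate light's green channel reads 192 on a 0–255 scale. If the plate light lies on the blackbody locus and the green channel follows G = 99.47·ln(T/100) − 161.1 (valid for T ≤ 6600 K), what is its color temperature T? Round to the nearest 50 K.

3500 K

ln t = (192 + 161.1) / 99.47 = 3.5498.
t = e^3.5498 = 34.807.
T = 100·t = 3481 K → 3500 K to the nearest 50 K.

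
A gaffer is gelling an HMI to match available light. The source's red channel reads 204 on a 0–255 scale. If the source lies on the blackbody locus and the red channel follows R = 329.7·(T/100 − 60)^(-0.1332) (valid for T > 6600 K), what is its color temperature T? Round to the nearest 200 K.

(t − 60)^(-0.1332) = 204/329.7 = 0.61874.
t − 60 = 0.61874^(1/-0.1332) = 0.61874^(-7.508) = 36.748, so t = 96.748.
T = 100·t = 9675 K → 9600 K to the nearest 200 K.

9600 K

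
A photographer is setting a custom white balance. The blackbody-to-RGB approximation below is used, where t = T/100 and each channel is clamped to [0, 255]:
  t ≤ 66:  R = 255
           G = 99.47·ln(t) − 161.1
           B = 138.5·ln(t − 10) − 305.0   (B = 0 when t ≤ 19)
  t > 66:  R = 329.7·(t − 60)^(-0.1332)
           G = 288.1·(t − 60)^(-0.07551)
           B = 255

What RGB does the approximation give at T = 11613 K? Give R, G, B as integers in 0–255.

R=193, G=213, B=255

t = 11613/100 = 116.13; the t > 66 branch applies.
R = 329.7·(116.13 − 60)^(-0.1332) = 329.7·56.13^(-0.1332) = 329.7·0.58480 = 192.808.
G = 288.1·(116.13 − 60)^(-0.07551) = 288.1·56.13^(-0.07551) = 288.1·0.73777 = 212.550.
B = 255 by definition for t > 66.
Rounded: (193, 213, 255).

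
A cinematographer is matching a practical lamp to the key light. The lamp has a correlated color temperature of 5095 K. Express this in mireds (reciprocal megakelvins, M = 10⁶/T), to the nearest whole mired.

M = 10⁶ / 5095 = 196.271 → 196 mireds.

196 mireds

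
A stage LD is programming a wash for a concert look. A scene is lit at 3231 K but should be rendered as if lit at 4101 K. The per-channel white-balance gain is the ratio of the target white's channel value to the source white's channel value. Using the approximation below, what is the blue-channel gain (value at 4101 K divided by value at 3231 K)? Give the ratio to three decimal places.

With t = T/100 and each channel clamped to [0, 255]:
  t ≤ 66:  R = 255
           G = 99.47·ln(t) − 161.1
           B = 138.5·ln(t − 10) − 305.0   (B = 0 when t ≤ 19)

1.365

At 3231 K (t = 32.31):
  B = 138.5·ln(32.31 − 10) − 305.0 = 138.5·ln 22.31 − 305.0 = 138.5·3.1050 − 305.0 = 125.047.
At 4101 K (t = 41.01):
  B = 138.5·ln(41.01 − 10) − 305.0 = 138.5·ln 31.01 − 305.0 = 138.5·3.4343 − 305.0 = 170.652.
Gain = 170.652 / 125.047 = 1.3647 → 1.365.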